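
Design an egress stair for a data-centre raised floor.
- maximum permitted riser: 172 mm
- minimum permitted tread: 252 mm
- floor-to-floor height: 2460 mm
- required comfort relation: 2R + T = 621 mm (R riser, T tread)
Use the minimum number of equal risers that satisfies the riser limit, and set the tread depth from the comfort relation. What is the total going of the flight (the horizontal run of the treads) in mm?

⌈2460/172⌉ = 15 risers.
R = 2460 ÷ 15 = 164 mm.
From 2R + T = 621: T = 621 − 328 = 293 mm.
Treads = 15 − 1 = 14; going = 14 × 293 = 4102 mm.

4102 mm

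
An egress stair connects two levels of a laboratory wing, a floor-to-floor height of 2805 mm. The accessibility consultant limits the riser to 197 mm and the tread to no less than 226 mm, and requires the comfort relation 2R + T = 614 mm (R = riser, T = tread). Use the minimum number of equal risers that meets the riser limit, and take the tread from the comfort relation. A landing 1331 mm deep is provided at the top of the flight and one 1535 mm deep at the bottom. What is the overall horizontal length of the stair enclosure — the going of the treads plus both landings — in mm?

⌈2805/197⌉ = 15 risers.
R = 2805 ÷ 15 = 187 mm.
From 2R + T = 614: T = 614 − 374 = 240 mm.
15 risers give 14 treads; going = 14 × 240 = 3360 mm.
Add landings: 3360 + 1331 + 1535 = 6226 mm.

6226 mm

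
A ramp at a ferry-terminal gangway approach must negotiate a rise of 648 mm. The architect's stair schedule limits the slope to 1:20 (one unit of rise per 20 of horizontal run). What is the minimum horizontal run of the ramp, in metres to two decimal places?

12.96 m

At 1:20 the run is 20 × 648 = 12960 mm.
12960 mm = 12.96 m.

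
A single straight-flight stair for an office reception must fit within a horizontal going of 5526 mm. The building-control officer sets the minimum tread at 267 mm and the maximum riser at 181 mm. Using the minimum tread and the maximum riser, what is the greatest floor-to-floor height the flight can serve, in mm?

Treads that fit: ⌊5526 / 267⌋ = 20.
Risers = treads + 1 = 21.
Maximum height = 21 × 181 = 3801 mm.

3801 mm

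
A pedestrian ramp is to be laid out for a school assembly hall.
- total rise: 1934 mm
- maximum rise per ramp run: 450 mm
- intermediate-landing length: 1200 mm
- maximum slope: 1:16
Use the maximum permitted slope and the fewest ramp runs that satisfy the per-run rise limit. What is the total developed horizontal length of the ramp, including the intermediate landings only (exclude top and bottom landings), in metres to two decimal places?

⌈1934/450⌉ = 5 ramp runs. That means 4 intermediate landings.
Ramp run (horizontal) at 1:16: 1934 × 16 = 30944 mm.
Intermediate landings: 4 × 1200 = 4800 mm.
Total developed length = 30944 + 4800 = 35744 mm.
= 35.74 m.

35.74 m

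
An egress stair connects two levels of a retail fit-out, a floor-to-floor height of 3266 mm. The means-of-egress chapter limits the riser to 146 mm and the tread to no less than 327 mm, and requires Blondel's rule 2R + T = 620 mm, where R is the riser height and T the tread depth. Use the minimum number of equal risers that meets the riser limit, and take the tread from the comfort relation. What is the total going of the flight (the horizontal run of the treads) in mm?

⌈3266/146⌉ = 23 risers.
Each riser is 3266/23 = 142 mm (≤ 146 mm).
T = 620 − 2·142 = 336 mm, which satisfies the 327 mm minimum.
Treads = 23 − 1 = 22; going = 22 × 336 = 7392 mm.

7392 mm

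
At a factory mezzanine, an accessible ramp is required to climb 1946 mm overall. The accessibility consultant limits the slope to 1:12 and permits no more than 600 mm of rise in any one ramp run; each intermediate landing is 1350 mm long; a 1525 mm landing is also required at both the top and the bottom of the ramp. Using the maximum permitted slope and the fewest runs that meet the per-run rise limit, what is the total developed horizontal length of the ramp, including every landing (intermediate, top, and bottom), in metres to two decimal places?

1946 / 600 = 3.243 → round up to 4 ramp runs. That means 3 intermediate landings.
Horizontal run for 1946 mm of rise at 1:12 is 1946 × 12 = 23352 mm.
Intermediate landings: 3 × 1350 = 4050 mm.
Top and bottom landings: 2 × 1525 = 3050 mm.
Total = 23352 + 4050 + 3050 = 30452 mm.
= 30.45 m.

30.45 m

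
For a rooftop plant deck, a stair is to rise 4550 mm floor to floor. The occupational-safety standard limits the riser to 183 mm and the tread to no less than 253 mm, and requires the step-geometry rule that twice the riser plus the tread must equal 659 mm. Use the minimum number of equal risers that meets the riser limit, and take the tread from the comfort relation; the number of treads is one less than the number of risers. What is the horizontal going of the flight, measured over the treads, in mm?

4550 / 183 = 24.86, so 25 risers are needed.
Riser R = 4550 / 25 = 182 mm, within the 183 mm limit.
From 2R + T = 659: T = 659 − 364 = 295 mm.
25 risers give 24 treads; going = 24 × 295 = 7080 mm.

7080 mm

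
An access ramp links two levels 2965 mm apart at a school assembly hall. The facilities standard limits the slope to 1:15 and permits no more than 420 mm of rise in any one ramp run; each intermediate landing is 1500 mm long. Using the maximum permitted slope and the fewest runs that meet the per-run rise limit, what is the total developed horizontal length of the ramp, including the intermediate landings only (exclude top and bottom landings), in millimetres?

54975 mm

2965 / 420 = 7.06, so 8 ramp runs are needed. That means 7 intermediate landings.
Horizontal run for 2965 mm of rise at 1:15 is 2965 × 15 = 44475 mm.
7 intermediate landings contribute 7 × 1500 = 10500 mm.
Developed length = 44475 + 10500 = 54975 mm.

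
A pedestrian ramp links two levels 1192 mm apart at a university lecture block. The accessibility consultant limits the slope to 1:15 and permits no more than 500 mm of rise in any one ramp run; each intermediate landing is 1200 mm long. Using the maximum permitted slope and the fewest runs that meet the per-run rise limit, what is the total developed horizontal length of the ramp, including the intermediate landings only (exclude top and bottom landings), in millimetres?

At most 500 each: 1192/500 = 2.38, giving 3 ramp runs. That means 2 intermediate landings.
Ramp run (horizontal) at 1:15: 1192 × 15 = 17880 mm.
2 intermediate landings contribute 2 × 1200 = 2400 mm.
Developed length = 17880 + 2400 = 20280 mm.

20280 mm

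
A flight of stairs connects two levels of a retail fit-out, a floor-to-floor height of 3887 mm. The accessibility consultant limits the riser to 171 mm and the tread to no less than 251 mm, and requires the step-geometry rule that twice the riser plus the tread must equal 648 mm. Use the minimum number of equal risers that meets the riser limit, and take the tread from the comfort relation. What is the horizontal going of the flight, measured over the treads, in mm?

6820 mm

3887 / 171 = 22.73, so 23 risers are needed.
Riser R = 3887 / 23 = 169 mm, within the 171 mm limit.
Tread T = 648 − 2 × 169 = 310 mm (≥ 251 mm).
Treads = 23 − 1 = 22; going = 22 × 310 = 6820 mm.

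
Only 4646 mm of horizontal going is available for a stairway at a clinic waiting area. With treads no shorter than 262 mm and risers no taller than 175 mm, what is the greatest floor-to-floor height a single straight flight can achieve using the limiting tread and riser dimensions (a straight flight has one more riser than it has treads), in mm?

Treads that fit: ⌊4646 / 262⌋ = 17.
Risers = treads + 1 = 18.
Maximum height = 18 × 175 = 3150 mm.

3150 mm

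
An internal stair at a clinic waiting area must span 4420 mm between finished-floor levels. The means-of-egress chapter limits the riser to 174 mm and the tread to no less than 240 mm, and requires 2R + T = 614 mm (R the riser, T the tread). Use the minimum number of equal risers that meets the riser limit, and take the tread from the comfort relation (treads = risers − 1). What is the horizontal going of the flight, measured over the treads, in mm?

6850 mm

4420 / 174 = 25.402 → round up to 26 risers.
R = 4420 ÷ 26 = 170 mm.
Tread T = 614 − 2 × 170 = 274 mm (≥ 240 mm).
Going = (26 − 1) × 274 = 6850 mm.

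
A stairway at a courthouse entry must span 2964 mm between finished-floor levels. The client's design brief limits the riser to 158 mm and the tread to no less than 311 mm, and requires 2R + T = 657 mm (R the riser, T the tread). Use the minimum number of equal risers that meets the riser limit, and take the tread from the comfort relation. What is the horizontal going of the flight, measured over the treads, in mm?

6210 mm

2964 / 158 = 18.76, so 19 risers are needed.
R = 2964 ÷ 19 = 156 mm.
T = 657 − 2·156 = 345 mm, which satisfies the 311 mm minimum.
Treads = 19 − 1 = 18; going = 18 × 345 = 6210 mm.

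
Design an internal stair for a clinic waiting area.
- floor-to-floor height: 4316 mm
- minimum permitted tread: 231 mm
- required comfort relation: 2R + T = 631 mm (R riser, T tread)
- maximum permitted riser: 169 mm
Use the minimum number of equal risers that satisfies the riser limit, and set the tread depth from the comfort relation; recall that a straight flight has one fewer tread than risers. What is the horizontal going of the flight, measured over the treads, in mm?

7475 mm

4316 / 169 = 25.538 → round up to 26 risers.
R = 4316 ÷ 26 = 166 mm.
From 2R + T = 631: T = 631 − 332 = 299 mm.
26 risers give 25 treads; going = 25 × 299 = 7475 mm.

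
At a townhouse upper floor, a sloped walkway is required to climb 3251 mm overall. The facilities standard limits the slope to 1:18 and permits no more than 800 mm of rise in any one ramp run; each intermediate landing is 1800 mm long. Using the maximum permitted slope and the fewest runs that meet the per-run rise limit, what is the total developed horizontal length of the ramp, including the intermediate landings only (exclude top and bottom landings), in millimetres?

65718 mm

3251 / 800 = 4.06, so 5 ramp runs are needed. That means 4 intermediate landings.
Horizontal run for 3251 mm of rise at 1:18 is 3251 × 18 = 58518 mm.
4 intermediate landings contribute 4 × 1800 = 7200 mm.
Total developed length = 58518 + 7200 = 65718 mm.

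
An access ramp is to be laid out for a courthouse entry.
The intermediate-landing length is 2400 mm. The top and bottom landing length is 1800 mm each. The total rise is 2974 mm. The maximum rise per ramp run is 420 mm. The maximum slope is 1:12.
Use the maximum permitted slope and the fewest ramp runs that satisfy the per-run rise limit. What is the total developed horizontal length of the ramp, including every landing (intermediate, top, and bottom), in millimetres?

2974 / 420 = 7.081 → round up to 8 ramp runs. That means 7 intermediate landings.
Horizontal run for 2974 mm of rise at 1:12 is 2974 × 12 = 35688 mm.
Intermediate landings: 7 × 2400 = 16800 mm.
Top and bottom landings: 2 × 1800 = 3600 mm.
Total = 35688 + 16800 + 3600 = 56088 mm.

56088 mm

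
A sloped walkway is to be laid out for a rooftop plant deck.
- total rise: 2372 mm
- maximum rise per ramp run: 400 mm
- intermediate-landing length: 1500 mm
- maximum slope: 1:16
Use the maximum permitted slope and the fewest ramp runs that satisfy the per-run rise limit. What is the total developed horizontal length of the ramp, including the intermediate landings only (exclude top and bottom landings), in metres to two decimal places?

2372 / 400 = 5.93, so 6 ramp runs are needed. That means 5 intermediate landings.
Ramp run (horizontal) at 1:16: 2372 × 16 = 37952 mm.
Intermediate landings: 5 × 1500 = 7500 mm.
Developed length = 37952 + 7500 = 45452 mm.
= 45.45 m.

45.45 m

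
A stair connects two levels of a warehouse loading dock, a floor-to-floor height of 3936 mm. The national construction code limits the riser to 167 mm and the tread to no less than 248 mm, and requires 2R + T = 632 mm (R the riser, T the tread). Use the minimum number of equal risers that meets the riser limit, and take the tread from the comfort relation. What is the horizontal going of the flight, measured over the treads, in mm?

6992 mm

At most 167 each: 3936/167 = 23.57, giving 24 risers.
Each riser is 3936/24 = 164 mm (≤ 167 mm).
T = 632 − 2·164 = 304 mm, which satisfies the 248 mm minimum.
24 risers give 23 treads; going = 23 × 304 = 6992 mm.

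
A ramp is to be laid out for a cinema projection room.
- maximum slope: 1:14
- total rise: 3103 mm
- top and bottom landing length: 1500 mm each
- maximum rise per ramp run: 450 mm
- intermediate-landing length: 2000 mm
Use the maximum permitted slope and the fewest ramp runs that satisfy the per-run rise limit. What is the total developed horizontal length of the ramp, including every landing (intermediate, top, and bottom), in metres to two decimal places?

3103 / 450 = 6.90, so 7 ramp runs are needed. That means 6 intermediate landings.
Ramp run (horizontal) at 1:14: 3103 × 14 = 43442 mm.
6 intermediate landings contribute 6 × 2000 = 12000 mm.
Top and bottom landings: 2 × 1500 = 3000 mm.
Total = 43442 + 12000 + 3000 = 58442 mm.
= 58.44 m.

58.44 m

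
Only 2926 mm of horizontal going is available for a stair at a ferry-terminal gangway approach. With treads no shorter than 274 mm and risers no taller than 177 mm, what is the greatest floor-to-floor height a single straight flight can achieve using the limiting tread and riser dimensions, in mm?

1947 mm

Treads that fit: ⌊2926 / 274⌋ = 10.
Risers = treads + 1 = 11.
Maximum height = 11 × 177 = 1947 mm.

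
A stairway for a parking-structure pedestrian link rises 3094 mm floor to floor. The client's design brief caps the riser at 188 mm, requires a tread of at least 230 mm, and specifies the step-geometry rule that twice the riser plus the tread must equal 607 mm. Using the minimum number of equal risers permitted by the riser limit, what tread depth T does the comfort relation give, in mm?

3094 / 188 = 16.46, so 17 risers are needed.
R = 3094 ÷ 17 = 182 mm.
From 2R + T = 607: T = 607 − 364 = 243 mm.

243 mm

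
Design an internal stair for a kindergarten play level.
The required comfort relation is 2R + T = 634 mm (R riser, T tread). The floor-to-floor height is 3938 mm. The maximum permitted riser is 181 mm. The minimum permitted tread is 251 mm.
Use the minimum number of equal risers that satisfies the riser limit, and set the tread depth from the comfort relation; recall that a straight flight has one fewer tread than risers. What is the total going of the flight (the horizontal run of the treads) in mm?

5796 mm

3938 / 181 = 21.757 → round up to 22 risers.
Each riser is 3938/22 = 179 mm (≤ 181 mm).
From 2R + T = 634: T = 634 − 358 = 276 mm.
Treads = 22 − 1 = 21; going = 21 × 276 = 5796 mm.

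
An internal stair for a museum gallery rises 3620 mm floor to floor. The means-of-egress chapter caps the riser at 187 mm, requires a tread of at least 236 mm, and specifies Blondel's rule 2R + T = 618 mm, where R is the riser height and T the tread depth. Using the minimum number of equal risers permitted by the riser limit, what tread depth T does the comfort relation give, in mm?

3620 / 187 = 19.358 → round up to 20 risers.
R = 3620 ÷ 20 = 181 mm.
From 2R + T = 618: T = 618 − 362 = 256 mm.

256 mm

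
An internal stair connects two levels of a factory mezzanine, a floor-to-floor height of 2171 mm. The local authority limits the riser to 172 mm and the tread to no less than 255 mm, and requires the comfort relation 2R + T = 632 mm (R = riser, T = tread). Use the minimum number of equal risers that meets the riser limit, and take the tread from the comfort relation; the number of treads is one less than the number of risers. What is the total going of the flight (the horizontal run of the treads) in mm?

At most 172 each: 2171/172 = 12.62, giving 13 risers.
Riser R = 2171 / 13 = 167 mm, within the 172 mm limit.
T = 632 − 2·167 = 298 mm, which satisfies the 255 mm minimum.
Going = (13 − 1) × 298 = 3576 mm.

3576 mm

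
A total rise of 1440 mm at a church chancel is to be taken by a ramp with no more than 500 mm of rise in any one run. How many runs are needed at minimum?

3 runs

⌈1440/500⌉ = 3 ramp runs.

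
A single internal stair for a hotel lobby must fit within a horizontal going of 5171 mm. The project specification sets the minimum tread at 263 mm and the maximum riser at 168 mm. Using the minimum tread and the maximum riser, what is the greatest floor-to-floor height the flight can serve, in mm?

5171 / 263 = 19.66, so 19 treads fit.
Risers = treads + 1 = 20.
Maximum height = 20 × 168 = 3360 mm.

3360 mm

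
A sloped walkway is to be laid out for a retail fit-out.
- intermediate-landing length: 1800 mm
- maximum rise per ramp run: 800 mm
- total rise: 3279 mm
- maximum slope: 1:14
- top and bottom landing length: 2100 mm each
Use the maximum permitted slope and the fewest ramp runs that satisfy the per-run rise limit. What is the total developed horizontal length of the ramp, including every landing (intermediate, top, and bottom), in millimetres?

57306 mm

⌈3279/800⌉ = 5 ramp runs. That means 4 intermediate landings.
Horizontal run for 3279 mm of rise at 1:14 is 3279 × 14 = 45906 mm.
Intermediate landings: 4 × 1800 = 7200 mm.
Top and bottom landings: 2 × 2100 = 4200 mm.
Total = 45906 + 7200 + 4200 = 57306 mm.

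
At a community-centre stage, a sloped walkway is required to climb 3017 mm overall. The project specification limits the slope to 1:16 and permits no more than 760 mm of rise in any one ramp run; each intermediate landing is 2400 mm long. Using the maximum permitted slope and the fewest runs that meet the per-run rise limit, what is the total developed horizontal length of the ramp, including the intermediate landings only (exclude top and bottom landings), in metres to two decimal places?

At most 760 each: 3017/760 = 3.97, giving 4 ramp runs. That means 3 intermediate landings.
Horizontal run for 3017 mm of rise at 1:16 is 3017 × 16 = 48272 mm.
3 intermediate landings contribute 3 × 2400 = 7200 mm.
Developed length = 48272 + 7200 = 55472 mm.
= 55.47 m.

55.47 m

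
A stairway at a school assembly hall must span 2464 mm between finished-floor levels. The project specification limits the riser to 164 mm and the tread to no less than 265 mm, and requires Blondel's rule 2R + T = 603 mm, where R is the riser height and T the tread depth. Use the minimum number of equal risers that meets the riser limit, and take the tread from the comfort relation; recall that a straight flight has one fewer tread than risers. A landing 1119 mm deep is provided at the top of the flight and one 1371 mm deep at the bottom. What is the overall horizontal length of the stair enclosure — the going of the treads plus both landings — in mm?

2464 / 164 = 15.02, so 16 risers are needed.
Each riser is 2464/16 = 154 mm (≤ 164 mm).
From 2R + T = 603: T = 603 − 308 = 295 mm.
Treads = 16 − 1 = 15; going = 15 × 295 = 4425 mm.
Enclosure = 4425 + 1119 + 1371 = 6915 mm.

6915 mm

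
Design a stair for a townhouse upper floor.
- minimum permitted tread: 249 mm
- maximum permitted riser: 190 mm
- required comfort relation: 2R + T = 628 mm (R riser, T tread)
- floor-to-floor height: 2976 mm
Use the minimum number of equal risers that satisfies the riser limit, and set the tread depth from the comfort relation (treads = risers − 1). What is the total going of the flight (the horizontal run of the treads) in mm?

3840 mm

⌈2976/190⌉ = 16 risers.
Each riser is 2976/16 = 186 mm (≤ 190 mm).
Tread T = 628 − 2 × 186 = 256 mm (≥ 249 mm).
16 risers give 15 treads; going = 15 × 256 = 3840 mm.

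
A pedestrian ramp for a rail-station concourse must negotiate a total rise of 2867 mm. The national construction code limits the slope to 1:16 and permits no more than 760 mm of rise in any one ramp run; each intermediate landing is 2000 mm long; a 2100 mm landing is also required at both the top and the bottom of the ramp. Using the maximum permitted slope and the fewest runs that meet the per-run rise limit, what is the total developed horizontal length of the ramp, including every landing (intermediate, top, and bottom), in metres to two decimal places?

56.07 m

2867 / 760 = 3.772 → round up to 4 ramp runs. That means 3 intermediate landings.
Ramp run (horizontal) at 1:16: 2867 × 16 = 45872 mm.
Intermediate landings: 3 × 2000 = 6000 mm.
Top and bottom landings: 2 × 2100 = 4200 mm.
Total = 45872 + 6000 + 4200 = 56072 mm.
= 56.07 m.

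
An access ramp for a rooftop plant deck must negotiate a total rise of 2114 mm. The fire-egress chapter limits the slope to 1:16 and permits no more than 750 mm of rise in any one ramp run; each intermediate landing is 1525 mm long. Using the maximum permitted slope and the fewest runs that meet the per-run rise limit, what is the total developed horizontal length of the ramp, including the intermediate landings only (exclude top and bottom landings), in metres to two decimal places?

36.87 m

At most 750 each: 2114/750 = 2.82, giving 3 ramp runs. That means 2 intermediate landings.
Horizontal run for 2114 mm of rise at 1:16 is 2114 × 16 = 33824 mm.
Intermediate landings: 2 × 1525 = 3050 mm.
Developed length = 33824 + 3050 = 36874 mm.
= 36.87 m.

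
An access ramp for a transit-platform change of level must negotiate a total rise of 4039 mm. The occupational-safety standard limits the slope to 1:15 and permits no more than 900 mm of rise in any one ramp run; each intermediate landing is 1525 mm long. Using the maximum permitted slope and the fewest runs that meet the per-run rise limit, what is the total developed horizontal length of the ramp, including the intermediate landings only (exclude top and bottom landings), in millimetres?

66685 mm

4039 / 900 = 4.488 → round up to 5 ramp runs. That means 4 intermediate landings.
Horizontal run for 4039 mm of rise at 1:15 is 4039 × 15 = 60585 mm.
4 intermediate landings contribute 4 × 1525 = 6100 mm.
Total developed length = 60585 + 6100 = 66685 mm.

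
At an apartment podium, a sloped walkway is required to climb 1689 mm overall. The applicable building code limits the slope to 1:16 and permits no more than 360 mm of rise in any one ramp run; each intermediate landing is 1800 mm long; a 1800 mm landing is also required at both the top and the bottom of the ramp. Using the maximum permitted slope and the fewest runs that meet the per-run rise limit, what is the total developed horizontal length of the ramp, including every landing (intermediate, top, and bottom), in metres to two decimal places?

37.82 m

⌈1689/360⌉ = 5 ramp runs. That means 4 intermediate landings.
Horizontal run for 1689 mm of rise at 1:16 is 1689 × 16 = 27024 mm.
4 intermediate landings contribute 4 × 1800 = 7200 mm.
Top and bottom landings: 2 × 1800 = 3600 mm.
Total = 27024 + 7200 + 3600 = 37824 mm.
= 37.82 m.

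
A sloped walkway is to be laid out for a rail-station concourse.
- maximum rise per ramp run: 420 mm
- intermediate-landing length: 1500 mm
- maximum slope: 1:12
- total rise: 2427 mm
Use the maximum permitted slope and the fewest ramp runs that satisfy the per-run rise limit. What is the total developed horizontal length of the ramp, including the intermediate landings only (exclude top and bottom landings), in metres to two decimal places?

36.62 m

2427 / 420 = 5.779 → round up to 6 ramp runs. That means 5 intermediate landings.
Ramp run (horizontal) at 1:12: 2427 × 12 = 29124 mm.
5 intermediate landings contribute 5 × 1500 = 7500 mm.
Total developed length = 29124 + 7500 = 36624 mm.
= 36.62 m.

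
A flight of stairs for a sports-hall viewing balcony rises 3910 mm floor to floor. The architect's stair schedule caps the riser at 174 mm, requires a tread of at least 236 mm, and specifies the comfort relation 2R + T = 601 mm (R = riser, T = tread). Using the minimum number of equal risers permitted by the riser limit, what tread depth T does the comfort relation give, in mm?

At most 174 each: 3910/174 = 22.47, giving 23 risers.
Each riser is 3910/23 = 170 mm (≤ 174 mm).
From 2R + T = 601: T = 601 − 340 = 261 mm.

261 mm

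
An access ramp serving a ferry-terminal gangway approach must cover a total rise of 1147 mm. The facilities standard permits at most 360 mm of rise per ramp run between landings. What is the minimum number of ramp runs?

4 runs

⌈1147/360⌉ = 4 ramp runs.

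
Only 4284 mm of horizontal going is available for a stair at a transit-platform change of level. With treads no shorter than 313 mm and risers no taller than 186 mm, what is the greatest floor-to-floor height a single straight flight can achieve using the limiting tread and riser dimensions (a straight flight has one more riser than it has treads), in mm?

4284 / 313 = 13.69, so 13 treads fit.
Risers = treads + 1 = 14.
Maximum height = 14 × 186 = 2604 mm.

2604 mm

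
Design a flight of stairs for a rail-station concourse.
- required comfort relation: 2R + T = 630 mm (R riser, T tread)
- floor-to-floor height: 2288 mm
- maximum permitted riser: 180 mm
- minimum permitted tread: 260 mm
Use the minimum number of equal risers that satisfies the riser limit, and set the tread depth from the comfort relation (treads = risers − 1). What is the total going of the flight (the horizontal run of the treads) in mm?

2288 / 180 = 12.71, so 13 risers are needed.
R = 2288 ÷ 13 = 176 mm.
From 2R + T = 630: T = 630 − 352 = 278 mm.
Treads = 13 − 1 = 12; going = 12 × 278 = 3336 mm.

3336 mm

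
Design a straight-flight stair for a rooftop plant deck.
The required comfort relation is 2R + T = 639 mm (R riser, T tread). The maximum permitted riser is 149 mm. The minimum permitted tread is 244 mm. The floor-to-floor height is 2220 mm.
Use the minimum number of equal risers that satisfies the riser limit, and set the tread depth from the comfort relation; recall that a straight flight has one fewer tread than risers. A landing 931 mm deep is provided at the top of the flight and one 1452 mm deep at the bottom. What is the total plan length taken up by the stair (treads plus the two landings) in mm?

7185 mm

⌈2220/149⌉ = 15 risers.
R = 2220 ÷ 15 = 148 mm.
T = 639 − 2·148 = 343 mm, which satisfies the 244 mm minimum.
Going = (15 − 1) × 343 = 4802 mm.
Enclosure = 4802 + 931 + 1452 = 7185 mm.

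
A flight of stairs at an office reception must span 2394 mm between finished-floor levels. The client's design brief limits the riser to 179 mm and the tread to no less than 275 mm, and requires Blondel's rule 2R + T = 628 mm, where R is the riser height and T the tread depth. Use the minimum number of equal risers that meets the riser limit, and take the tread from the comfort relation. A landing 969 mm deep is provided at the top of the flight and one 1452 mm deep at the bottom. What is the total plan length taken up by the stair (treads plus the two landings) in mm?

⌈2394/179⌉ = 14 risers.
R = 2394 ÷ 14 = 171 mm.
From 2R + T = 628: T = 628 − 342 = 286 mm.
Going = (14 − 1) × 286 = 3718 mm.
Add landings: 3718 + 969 + 1452 = 6139 mm.

6139 mm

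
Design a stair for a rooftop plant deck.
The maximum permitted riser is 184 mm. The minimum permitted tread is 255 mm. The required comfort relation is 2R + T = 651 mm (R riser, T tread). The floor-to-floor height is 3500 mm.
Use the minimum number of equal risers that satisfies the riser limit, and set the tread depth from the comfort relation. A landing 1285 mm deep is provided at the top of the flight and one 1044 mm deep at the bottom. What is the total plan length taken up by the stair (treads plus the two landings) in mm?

At most 184 each: 3500/184 = 19.02, giving 20 risers.
Each riser is 3500/20 = 175 mm (≤ 184 mm).
T = 651 − 2·175 = 301 mm, which satisfies the 255 mm minimum.
20 risers give 19 treads; going = 19 × 301 = 5719 mm.
Enclosure = 5719 + 1285 + 1044 = 8048 mm.

8048 mm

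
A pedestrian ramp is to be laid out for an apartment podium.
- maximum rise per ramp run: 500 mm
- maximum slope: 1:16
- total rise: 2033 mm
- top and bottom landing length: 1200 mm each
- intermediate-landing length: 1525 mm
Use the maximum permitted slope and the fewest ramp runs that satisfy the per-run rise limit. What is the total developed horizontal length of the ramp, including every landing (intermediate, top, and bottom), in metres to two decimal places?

2033 / 500 = 4.07, so 5 ramp runs are needed. That means 4 intermediate landings.
Ramp run (horizontal) at 1:16: 2033 × 16 = 32528 mm.
Intermediate landings: 4 × 1525 = 6100 mm.
Top and bottom landings: 2 × 1200 = 2400 mm.
Total = 32528 + 6100 + 2400 = 41028 mm.
= 41.03 m.

41.03 m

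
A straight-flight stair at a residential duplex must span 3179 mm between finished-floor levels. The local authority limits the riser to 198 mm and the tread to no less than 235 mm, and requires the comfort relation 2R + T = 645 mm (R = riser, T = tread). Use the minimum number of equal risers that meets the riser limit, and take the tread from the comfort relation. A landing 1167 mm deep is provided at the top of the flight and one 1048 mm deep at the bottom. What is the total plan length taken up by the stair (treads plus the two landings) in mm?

At most 198 each: 3179/198 = 16.06, giving 17 risers.
Riser R = 3179 / 17 = 187 mm, within the 198 mm limit.
T = 645 − 2·187 = 271 mm, which satisfies the 235 mm minimum.
Treads = 17 − 1 = 16; going = 16 × 271 = 4336 mm.
Add landings: 4336 + 1167 + 1048 = 6551 mm.

6551 mm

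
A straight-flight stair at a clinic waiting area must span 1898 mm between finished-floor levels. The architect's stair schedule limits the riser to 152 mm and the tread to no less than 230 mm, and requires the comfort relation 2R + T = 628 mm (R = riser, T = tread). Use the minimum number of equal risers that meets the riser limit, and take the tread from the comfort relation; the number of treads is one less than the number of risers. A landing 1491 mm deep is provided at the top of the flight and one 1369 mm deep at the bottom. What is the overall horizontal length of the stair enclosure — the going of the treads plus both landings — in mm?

1898 / 152 = 12.49, so 13 risers are needed.
Each riser is 1898/13 = 146 mm (≤ 152 mm).
T = 628 − 2·146 = 336 mm, which satisfies the 230 mm minimum.
13 risers give 12 treads; going = 12 × 336 = 4032 mm.
Add landings: 4032 + 1491 + 1369 = 6892 mm.

6892 mm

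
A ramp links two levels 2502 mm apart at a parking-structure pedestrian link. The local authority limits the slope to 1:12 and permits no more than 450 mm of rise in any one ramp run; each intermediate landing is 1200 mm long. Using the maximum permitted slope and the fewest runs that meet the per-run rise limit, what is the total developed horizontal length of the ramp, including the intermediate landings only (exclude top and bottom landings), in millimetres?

36024 mm

2502 / 450 = 5.56, so 6 ramp runs are needed. That means 5 intermediate landings.
Ramp run (horizontal) at 1:12: 2502 × 12 = 30024 mm.
5 intermediate landings contribute 5 × 1200 = 6000 mm.
Developed length = 30024 + 6000 = 36024 mm.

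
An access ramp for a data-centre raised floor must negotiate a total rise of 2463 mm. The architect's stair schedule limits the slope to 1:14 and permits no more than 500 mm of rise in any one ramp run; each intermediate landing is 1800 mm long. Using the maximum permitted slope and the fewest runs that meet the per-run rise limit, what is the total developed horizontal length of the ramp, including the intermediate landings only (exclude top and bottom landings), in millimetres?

At most 500 each: 2463/500 = 4.93, giving 5 ramp runs. That means 4 intermediate landings.
Horizontal run for 2463 mm of rise at 1:14 is 2463 × 14 = 34482 mm.
4 intermediate landings contribute 4 × 1800 = 7200 mm.
Developed length = 34482 + 7200 = 41682 mm.

41682 mm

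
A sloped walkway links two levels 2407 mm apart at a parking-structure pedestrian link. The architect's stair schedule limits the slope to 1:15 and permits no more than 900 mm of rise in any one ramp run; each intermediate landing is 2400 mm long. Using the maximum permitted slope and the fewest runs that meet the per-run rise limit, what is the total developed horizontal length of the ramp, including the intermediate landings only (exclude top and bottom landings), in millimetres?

40905 mm

2407 / 900 = 2.67, so 3 ramp runs are needed. That means 2 intermediate landings.
Ramp run (horizontal) at 1:15: 2407 × 15 = 36105 mm.
Intermediate landings: 2 × 2400 = 4800 mm.
Total developed length = 36105 + 4800 = 40905 mm.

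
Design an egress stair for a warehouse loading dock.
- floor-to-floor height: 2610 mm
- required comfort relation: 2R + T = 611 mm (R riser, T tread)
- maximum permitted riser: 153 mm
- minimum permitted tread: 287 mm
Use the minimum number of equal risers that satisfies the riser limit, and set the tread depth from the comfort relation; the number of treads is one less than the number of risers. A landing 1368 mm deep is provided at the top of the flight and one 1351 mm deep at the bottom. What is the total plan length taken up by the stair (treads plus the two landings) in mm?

8176 mm

2610 / 153 = 17.059 → round up to 18 risers.
Each riser is 2610/18 = 145 mm (≤ 153 mm).
T = 611 − 2·145 = 321 mm, which satisfies the 287 mm minimum.
Treads = 18 − 1 = 17; going = 17 × 321 = 5457 mm.
Add landings: 5457 + 1368 + 1351 = 8176 mm.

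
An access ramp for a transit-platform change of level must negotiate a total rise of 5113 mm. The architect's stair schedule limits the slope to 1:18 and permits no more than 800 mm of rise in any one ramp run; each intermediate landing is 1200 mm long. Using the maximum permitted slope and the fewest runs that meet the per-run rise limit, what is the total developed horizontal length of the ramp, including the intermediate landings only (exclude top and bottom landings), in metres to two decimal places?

99.23 m

⌈5113/800⌉ = 7 ramp runs. That means 6 intermediate landings.
Horizontal run for 5113 mm of rise at 1:18 is 5113 × 18 = 92034 mm.
Intermediate landings: 6 × 1200 = 7200 mm.
Developed length = 92034 + 7200 = 99234 mm.
= 99.23 m.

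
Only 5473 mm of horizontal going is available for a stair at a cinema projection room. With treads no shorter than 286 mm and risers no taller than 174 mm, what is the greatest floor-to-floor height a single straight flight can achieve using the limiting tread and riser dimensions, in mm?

5473 / 286 = 19.14, so 19 treads fit.
Risers = treads + 1 = 20.
Maximum height = 20 × 174 = 3480 mm.

3480 mm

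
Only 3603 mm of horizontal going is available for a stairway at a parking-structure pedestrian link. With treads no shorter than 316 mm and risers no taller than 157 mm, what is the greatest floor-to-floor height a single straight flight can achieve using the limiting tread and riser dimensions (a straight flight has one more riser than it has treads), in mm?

Treads that fit: ⌊3603 / 316⌋ = 11.
Risers = treads + 1 = 12.
Maximum height = 12 × 157 = 1884 mm.

1884 mm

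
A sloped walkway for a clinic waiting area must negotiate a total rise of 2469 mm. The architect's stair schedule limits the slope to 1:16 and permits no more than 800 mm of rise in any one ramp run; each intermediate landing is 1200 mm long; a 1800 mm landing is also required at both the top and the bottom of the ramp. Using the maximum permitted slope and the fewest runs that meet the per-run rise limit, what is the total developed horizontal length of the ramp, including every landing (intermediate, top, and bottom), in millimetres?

At most 800 each: 2469/800 = 3.09, giving 4 ramp runs. That means 3 intermediate landings.
Ramp run (horizontal) at 1:16: 2469 × 16 = 39504 mm.
3 intermediate landings contribute 3 × 1200 = 3600 mm.
Top and bottom landings: 2 × 1800 = 3600 mm.
Total = 39504 + 3600 + 3600 = 46704 mm.

46704 mm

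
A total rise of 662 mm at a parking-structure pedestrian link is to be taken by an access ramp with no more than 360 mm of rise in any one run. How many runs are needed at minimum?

At most 360 each: 662/360 = 1.84, giving 2 ramp runs.

2 runs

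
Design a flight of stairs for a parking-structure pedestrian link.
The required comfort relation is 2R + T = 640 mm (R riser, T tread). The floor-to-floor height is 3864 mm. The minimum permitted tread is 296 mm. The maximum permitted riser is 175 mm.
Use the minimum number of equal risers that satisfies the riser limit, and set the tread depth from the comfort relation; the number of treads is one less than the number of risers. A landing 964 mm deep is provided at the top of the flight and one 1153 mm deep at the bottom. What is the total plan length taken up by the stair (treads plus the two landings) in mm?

8805 mm

At most 175 each: 3864/175 = 22.08, giving 23 risers.
R = 3864 ÷ 23 = 168 mm.
T = 640 − 2·168 = 304 mm, which satisfies the 296 mm minimum.
Going = (23 − 1) × 304 = 6688 mm.
Enclosure = 6688 + 964 + 1153 = 8805 mm.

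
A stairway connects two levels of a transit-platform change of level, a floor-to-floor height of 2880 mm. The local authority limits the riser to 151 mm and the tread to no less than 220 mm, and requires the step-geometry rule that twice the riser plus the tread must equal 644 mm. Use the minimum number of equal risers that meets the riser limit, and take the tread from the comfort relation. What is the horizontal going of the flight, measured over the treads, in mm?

2880 / 151 = 19.07, so 20 risers are needed.
Riser R = 2880 / 20 = 144 mm, within the 151 mm limit.
Tread T = 644 − 2 × 144 = 356 mm (≥ 220 mm).
Treads = 20 − 1 = 19; going = 19 × 356 = 6764 mm.

6764 mm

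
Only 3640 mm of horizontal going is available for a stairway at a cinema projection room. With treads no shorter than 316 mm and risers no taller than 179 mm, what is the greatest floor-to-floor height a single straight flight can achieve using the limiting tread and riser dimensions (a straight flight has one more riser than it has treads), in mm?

Treads that fit: ⌊3640 / 316⌋ = 11.
Risers = treads + 1 = 12.
Maximum height = 12 × 179 = 2148 mm.

2148 mm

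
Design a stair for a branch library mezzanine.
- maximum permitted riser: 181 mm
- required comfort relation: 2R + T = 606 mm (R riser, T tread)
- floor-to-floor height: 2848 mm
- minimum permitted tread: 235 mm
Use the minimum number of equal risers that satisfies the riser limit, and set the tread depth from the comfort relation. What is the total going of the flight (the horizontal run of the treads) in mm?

2848 / 181 = 15.73, so 16 risers are needed.
R = 2848 ÷ 16 = 178 mm.
From 2R + T = 606: T = 606 − 356 = 250 mm.
Treads = 16 − 1 = 15; going = 15 × 250 = 3750 mm.

3750 mm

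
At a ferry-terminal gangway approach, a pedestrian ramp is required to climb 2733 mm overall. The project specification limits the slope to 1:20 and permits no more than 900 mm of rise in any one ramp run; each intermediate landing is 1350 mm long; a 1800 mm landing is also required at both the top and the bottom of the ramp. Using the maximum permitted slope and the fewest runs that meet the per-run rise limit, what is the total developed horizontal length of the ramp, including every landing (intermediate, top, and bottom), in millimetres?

2733 / 900 = 3.04, so 4 ramp runs are needed. That means 3 intermediate landings.
Horizontal run for 2733 mm of rise at 1:20 is 2733 × 20 = 54660 mm.
Intermediate landings: 3 × 1350 = 4050 mm.
Top and bottom landings: 2 × 1800 = 3600 mm.
Total = 54660 + 4050 + 3600 = 62310 mm.

62310 mm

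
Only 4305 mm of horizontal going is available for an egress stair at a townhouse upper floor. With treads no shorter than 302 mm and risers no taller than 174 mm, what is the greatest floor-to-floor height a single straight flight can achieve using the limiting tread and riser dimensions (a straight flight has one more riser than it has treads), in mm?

2610 mm

4305 / 302 = 14.25, so 14 treads fit.
Risers = treads + 1 = 15.
Maximum height = 15 × 174 = 2610 mm.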